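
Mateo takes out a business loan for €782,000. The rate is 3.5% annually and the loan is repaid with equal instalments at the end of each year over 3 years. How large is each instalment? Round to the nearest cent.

PMT = 782000 / ( [1 − (1+0.035)^(−3)] / 0.035 ) = 782000 / 2.801637 = 279,122.5292

€279,122.53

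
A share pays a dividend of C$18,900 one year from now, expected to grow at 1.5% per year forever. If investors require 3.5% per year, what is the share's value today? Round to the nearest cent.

PV = PMT / (i − g) = 18900 / (0.035 − 0.015) = 18900 / 0.020000 = 945,000.0000

C$945,000.00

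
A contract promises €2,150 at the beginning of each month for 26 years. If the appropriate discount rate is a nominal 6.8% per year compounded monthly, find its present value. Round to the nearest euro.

With 12 periods per year: i = 0.00566667, n = 312.
Annuity factor a(312|0.00566667) × (1+i) = 147.029436; PV = 2150 × 147.029436 = 316,113.2874
(Beginning-of-period payments → annuity-due factor ×(1+i).)

€316,113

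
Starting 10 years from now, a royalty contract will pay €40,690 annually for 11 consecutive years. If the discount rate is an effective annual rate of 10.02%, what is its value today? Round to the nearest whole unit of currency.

Value one period before first payment (t=9): 40690 × [1 − (1+0.1002)^(−11)] / 0.1002 = 40690 × 6.489085 = 264,040.8716
Discount back 9 years: 264,040.8716 × (1+0.1002)^(−9) = 264,040.8716 × 0.423404 = 111,796.0327

€111,796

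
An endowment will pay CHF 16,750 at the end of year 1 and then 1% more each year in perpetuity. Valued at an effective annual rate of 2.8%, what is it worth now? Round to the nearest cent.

PV = D₁/(r − g) = 16750/(0.028 − 0.01) = 930,555.5556

CHF 930,555.56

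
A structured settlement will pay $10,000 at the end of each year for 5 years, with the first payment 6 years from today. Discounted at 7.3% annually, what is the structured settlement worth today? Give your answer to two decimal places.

$28,597.36

Value one period before first payment (t=5): 10000 × [1 − (1+0.073)^(−5)] / 0.073 = 10000 × 4.067472 = 40,674.7164
PV₀ = 40,674.7164 / (1+0.073)^5 = 40,674.7164 / 1.422324 = 28,597.3587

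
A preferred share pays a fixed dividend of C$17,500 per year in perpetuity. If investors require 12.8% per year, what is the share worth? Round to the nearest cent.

C$136,718.75

PV = PMT / i = 17500 / 0.128 = 136,718.7500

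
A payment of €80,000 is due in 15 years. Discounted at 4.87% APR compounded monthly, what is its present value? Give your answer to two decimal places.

Periodic rate i = 0.0487/12 = 0.00405833; n = 15 × 12 = 180 periods.
PV = FV·(1+i)^(−n) = 80,000 × 0.482381 = 38,590.4541

€38,590.45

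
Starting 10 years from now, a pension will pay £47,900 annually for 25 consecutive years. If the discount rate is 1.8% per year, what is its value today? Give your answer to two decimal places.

£815,477.85

PV at t=9 (ordinary 25-year annuity): 47900 × a(25|0.018) = 47900 × 19.989718 = 957,507.4752
PV₀ = 957,507.4752 / (1+0.018)^9 = 957,507.4752 / 1.174167 = 815,477.8536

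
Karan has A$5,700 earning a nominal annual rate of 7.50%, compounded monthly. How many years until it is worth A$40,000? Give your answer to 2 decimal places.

26.06 years

Periodic rate i = 0.075/12 = 0.00625.
n = ln(40000/5700) / ln(1+0.00625) = ln(7.01754) / 0.006231 = 312.7193 months
= 312.7193/12 years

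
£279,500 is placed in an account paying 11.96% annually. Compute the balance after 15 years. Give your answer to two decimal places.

FV = PV·(1+i)^n = 279,500 × 5.444316 = 1,521,686.4000

£1,521,686.40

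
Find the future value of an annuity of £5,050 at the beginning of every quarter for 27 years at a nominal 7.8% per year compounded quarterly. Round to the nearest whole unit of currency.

£1,861,494

i = 0.078/4 = 0.0195 per quarter; n = 27·4 = 108.
FV = PMT · [(1+i)^n − 1] / i × (1+i) = 5050 · 368.612662 = 1,861,493.9447
(Beginning-of-period payments → annuity-due factor ×(1+i).)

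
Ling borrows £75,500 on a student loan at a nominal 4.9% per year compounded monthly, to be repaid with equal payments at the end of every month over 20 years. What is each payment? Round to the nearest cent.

i = 0.049/12 = 0.00408333 per month; n = 20·12 = 240.
Annuity-PV factor = 152.801451; PMT = 75500 / 152.801451 = 494.1053

£494.11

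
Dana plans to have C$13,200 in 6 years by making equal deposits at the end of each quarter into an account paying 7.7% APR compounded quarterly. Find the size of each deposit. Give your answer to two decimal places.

C$437.88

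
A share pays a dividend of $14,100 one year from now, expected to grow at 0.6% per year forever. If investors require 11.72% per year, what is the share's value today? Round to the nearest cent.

$126,798.56

PV = D₁/(r − g) = 14100/(0.1172 − 0.006) = 126,798.5612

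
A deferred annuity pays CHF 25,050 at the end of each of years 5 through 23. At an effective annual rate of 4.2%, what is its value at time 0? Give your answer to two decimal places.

Value one period before first payment (t=4): 25050 × [1 − (1+0.042)^(−19)] / 0.042 = 25050 × 12.913600 = 323,485.6853
PV₀ = 323,485.6853 / (1+0.042)^4 = 323,485.6853 / 1.178883 = 274,400.0533

CHF 274,400.05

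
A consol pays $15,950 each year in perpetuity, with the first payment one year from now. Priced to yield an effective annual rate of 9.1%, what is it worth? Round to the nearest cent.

$175,274.73

PV = PMT / i = 15950 / 0.091 = 175,274.7253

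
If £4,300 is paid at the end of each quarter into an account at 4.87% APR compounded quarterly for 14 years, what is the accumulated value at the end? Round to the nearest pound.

£342,343

Periodic rate i = 0.0487/4 = 0.012175; n = 14 × 4 = 56 periods.
FV = 4300 × [(1+0.012175)^56 − 1] / 0.012175 = 4300 × 79.614736 = 342,343.3629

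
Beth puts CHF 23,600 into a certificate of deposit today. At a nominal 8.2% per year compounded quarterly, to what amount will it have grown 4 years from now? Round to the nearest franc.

i = 0.082/4 = 0.0205 per quarter; n = 4·4 = 16.
23,600 × (1+0.0205)^16 = 23,600 × 1.383592 = 32,652.7789

CHF 32,653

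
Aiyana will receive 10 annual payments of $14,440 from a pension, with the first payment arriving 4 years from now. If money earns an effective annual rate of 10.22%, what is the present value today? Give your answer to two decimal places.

Value one period before first payment (t=3): 14440 × [1 − (1+0.1022)^(−10)] / 0.1022 = 14440 × 6.086922 = 87,895.1540
PV₀ = 87,895.1540 / (1+0.1022)^3 = 87,895.1540 / 1.339002 = 65,642.2882

$65,642.29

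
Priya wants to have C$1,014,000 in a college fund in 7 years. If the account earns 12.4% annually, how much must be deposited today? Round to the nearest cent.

C$447,377.13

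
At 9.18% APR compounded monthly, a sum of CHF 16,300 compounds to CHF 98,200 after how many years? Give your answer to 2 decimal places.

19.64 years

Periodic rate i = 0.0918/12 = 0.00765.
(1+i)^n = 98200/16300 = 6.02454, so n = ln 6.02454 / ln 1.00765 = 235.6473 months
= 235.6473/12 years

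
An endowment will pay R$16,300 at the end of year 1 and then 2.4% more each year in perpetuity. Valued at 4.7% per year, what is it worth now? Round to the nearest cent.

R$708,695.65

PV = D₁/(r − g) = 16300/(0.047 − 0.024) = 708,695.6522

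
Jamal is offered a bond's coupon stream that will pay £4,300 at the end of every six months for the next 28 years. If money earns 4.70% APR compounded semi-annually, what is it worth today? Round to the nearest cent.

£133,149.84

Periodic rate i = 0.047/2 = 0.0235; n = 28 × 2 = 56 periods.
PV = PMT · [1 − (1+i)^(−n)] / i = 4300 · 30.965079 = 133,149.8393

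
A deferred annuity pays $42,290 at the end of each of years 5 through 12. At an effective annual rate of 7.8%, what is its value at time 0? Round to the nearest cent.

PV at t=4 (ordinary 8-year annuity): 42290 × a(8|0.078) = 42290 × 5.790513 = 244,880.7971
Discount back 4 years: 244,880.7971 × (1+0.078)^(−4) = 244,880.7971 × 0.740500 = 181,334.1859

$181,334.19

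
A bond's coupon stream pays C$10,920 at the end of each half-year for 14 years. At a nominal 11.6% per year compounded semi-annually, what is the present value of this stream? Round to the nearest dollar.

C$149,443

With 2 periods per year: i = 0.058, n = 28.
PV = PMT · [1 − (1+i)^(−n)] / i = 10920 · 13.685285 = 149,443.3086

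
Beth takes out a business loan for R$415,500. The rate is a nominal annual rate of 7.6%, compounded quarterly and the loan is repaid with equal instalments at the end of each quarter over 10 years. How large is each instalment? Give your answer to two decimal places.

R$14,923.80

With 4 periods per year: i = 0.019, n = 40.
PMT = 415500 / ( [1 − (1+0.019)^(−40)] / 0.019 ) = 415500 / 27.841436 = 14,923.7994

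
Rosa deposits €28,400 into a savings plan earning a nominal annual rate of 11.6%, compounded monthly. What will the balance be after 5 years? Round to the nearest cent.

€50,582.40

With 12 periods per year: i = 0.00966667, n = 60.
FV = PV·(1+i)^n = 28,400 × 1.781071 = 50,582.4029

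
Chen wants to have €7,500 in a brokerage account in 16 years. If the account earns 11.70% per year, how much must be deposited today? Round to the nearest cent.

PV = 7,500 / (1 + 0.117)^16 = 7,500 / 5.872875 = 1,277.0576

€1,277.06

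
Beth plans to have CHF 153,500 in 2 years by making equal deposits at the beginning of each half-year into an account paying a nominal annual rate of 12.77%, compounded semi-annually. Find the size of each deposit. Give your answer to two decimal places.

With 2 periods per year: i = 0.06385, n = 4.
PMT = 153500 / ( [(1+0.06385)^4 − 1] / 0.06385 × (1+i) ) = 153500 / 4.680586 = 32,795.0363

CHF 32,795.04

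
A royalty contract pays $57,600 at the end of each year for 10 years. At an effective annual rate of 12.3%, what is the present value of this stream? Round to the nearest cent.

$321,494.79

PV = 57600 × [1 − (1+0.123)^(−10)] / 0.123 = 57600 × 5.581507 = 321,494.7943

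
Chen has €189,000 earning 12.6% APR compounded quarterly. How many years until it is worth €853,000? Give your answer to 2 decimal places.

Periodic rate i = 0.126/4 = 0.0315.
(1+i)^n = 853000/189000 = 4.51323, so n = ln 4.51323 / ln 1.0315 = 48.5913 quarters
= 48.5913/4 years

12.15 years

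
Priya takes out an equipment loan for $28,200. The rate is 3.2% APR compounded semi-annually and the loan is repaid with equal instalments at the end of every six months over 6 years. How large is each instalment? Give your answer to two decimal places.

i = 0.032/2 = 0.016 per half-year; n = 6·2 = 12.
PMT = 28200 / ( [1 − (1+0.016)^(−12)] / 0.016 ) = 28200 / 10.839867 = 2,601.5080

$2,601.51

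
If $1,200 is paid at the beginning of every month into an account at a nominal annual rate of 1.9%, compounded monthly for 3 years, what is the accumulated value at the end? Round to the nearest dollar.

Periodic rate i = 0.019/12 = 0.00158333; n = 3 × 12 = 36 periods.
FV = PMT · [(1+i)^n − 1] / i × (1+i) = 1200 · 37.074244 = 44,489.0927
(annuity-due: payments at period start, so ×(1+i).)

$44,489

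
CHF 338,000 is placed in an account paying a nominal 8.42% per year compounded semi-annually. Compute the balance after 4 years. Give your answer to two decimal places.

CHF 470,101.75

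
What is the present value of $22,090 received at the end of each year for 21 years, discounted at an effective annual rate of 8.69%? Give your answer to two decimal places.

$210,023.40

PV = PMT · [1 − (1+i)^(−n)] / i = 22090 · 9.507623 = 210,023.3974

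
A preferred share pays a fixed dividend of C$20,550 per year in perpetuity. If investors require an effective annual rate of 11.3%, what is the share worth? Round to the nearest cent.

PV = PMT / i = 20550 / 0.113 = 181,858.4071

C$181,858.41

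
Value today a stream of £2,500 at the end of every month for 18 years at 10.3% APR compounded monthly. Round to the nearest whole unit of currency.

£245,285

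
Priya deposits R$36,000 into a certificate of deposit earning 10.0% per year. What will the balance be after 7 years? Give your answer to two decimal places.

R$70,153.82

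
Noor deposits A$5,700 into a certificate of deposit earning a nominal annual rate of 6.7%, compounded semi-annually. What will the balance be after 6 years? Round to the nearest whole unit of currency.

Periodic rate i = 0.067/2 = 0.0335; n = 6 × 2 = 12 periods.
5,700 × (1+0.0335)^12 = 5,700 × 1.484998 = 8,464.4867

A$8,464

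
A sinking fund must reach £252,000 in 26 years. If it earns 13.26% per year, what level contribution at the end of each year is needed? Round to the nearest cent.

FV-annuity factor = 184.522962; PMT = 252000 / 184.522962 = 1,365.6837

£1,365.68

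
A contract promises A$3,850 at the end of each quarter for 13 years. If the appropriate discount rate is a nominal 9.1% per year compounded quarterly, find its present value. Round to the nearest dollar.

A$116,694

Periodic rate i = 0.091/4 = 0.02275; n = 13 × 4 = 52 periods.
Annuity factor a(52|0.02275) = 30.310049; PV = 3850 × 30.310049 = 116,693.6877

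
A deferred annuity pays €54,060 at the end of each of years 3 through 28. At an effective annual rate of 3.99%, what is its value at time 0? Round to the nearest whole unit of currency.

Value one period before first payment (t=2): 54060 × [1 − (1+0.0399)^(−26)] / 0.0399 = 54060 × 16.000197 = 864,970.6662
PV₀ = 864,970.6662 / (1+0.0399)^2 = 864,970.6662 / 1.081392 = 799,867.8169

€799,868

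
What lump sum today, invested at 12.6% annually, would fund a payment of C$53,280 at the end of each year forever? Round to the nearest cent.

C$422,857.14

PV = C/r = 53280/0.126 = 422,857.1429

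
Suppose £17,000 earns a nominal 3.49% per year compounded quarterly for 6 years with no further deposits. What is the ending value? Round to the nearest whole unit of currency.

£20,941

i = 0.0349/4 = 0.008725 per quarter; n = 6·4 = 24.
17,000 × (1+0.008725)^24 = 17,000 × 1.231819 = 20,940.9195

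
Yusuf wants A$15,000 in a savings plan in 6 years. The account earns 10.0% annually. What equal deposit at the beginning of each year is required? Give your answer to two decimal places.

A$1,767.37

FV-annuity factor × (1+i) = 8.487171; PMT = 15000 / 8.487171 = 1,767.3734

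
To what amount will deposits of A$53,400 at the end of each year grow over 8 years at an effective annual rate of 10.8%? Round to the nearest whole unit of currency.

A$628,700

Accumulation factor s(8|0.108) = 11.773407; FV = 53400 × 11.773407 = 628,699.9261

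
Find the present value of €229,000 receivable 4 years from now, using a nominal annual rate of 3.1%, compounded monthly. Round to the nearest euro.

With 12 periods per year: i = 0.00258333, n = 48.
Discount factor = (1+0.00258333)^(−48) = 0.883521; PV = 229,000 × 0.883521 = 202,326.3312

€202,326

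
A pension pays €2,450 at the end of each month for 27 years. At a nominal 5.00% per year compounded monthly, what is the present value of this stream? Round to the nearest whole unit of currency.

€435,139

With 12 periods per year: i = 0.00416667, n = 324.
Annuity factor a(324|0.00416667) = 177.607590; PV = 2450 × 177.607590 = 435,138.5952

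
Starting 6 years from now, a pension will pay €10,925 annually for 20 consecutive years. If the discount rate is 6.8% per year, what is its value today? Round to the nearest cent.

€84,606.96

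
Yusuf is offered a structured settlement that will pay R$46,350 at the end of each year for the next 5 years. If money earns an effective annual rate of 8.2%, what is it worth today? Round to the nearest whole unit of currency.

R$184,091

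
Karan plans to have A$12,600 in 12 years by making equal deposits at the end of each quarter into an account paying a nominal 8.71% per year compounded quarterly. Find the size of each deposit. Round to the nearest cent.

A$151.40

i = 0.0871/4 = 0.021775 per quarter; n = 12·4 = 48.
FV-annuity factor = 83.225925; PMT = 12600 / 83.225925 = 151.3951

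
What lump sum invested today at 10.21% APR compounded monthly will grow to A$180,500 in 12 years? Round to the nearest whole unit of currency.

A$53,288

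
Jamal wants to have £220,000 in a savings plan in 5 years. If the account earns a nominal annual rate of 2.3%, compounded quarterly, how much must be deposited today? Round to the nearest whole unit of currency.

i = 0.023/4 = 0.00575 per quarter; n = 5·4 = 20.
PV = 220,000 / (1 + 0.00575)^20 = 220,000 / 1.121504 = 196,165.1506

£196,165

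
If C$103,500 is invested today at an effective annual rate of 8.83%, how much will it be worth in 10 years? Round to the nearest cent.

C$241,227.40

FV = PV·(1+i)^n = 103,500 × 2.330700 = 241,227.4031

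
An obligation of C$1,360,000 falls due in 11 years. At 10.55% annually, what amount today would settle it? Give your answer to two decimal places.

Discount factor = (1+0.1055)^(−11) = 0.331783; PV = 1,360,000 × 0.331783 = 451,224.5207

C$451,224.52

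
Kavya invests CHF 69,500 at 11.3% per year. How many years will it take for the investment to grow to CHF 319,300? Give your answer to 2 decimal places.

n = ln(319300/69500) / ln(1+0.113) = ln(4.59424) / 0.107059 = 14.2426 years

14.24 years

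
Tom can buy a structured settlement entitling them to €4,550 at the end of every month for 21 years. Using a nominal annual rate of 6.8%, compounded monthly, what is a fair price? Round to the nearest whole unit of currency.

With 12 periods per year: i = 0.00566667, n = 252.
PV = PMT · [1 − (1+i)^(−n)] / i = 4550 · 133.984147 = 609,627.8673

€609,628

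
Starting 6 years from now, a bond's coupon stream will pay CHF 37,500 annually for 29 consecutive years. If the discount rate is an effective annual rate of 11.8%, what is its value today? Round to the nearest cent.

Value one period before first payment (t=5): 37500 × [1 − (1+0.118)^(−29)] / 0.118 = 37500 × 8.140915 = 305,284.3157
Discount back 5 years: 305,284.3157 × (1+0.118)^(−5) = 305,284.3157 × 0.572520 = 174,781.5051

CHF 174,781.51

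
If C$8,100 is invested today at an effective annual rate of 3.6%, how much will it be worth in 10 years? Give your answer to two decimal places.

8,100 × (1+0.036)^10 = 8,100 × 1.424287 = 11,536.7259

C$11,536.73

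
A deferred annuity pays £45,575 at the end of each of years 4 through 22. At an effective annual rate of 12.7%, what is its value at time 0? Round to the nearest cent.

Value one period before first payment (t=3): 45575 × [1 − (1+0.127)^(−19)] / 0.127 = 45575 × 7.061855 = 321,844.0520
Discount back 3 years: 321,844.0520 × (1+0.127)^(−3) = 321,844.0520 × 0.698599 = 224,840.0842

£224,840.08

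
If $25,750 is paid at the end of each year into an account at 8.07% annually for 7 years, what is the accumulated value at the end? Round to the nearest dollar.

FV = PMT · [(1+i)^n − 1] / i = 25750 · 8.941947 = 230,255.1243

$230,255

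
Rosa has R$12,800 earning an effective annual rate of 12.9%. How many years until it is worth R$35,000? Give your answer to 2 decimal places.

(1+i)^n = 35000/12800 = 2.73438, so n = ln 2.73438 / ln 1.129 = 8.2905 years

8.29 years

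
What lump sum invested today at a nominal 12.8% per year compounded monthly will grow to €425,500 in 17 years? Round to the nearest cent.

€48,851.66

i = 0.128/12 = 0.0106667 per month; n = 17·12 = 204.
PV = 425,500 / (1 + 0.0106667)^204 = 425,500 / 8.710041 = 48,851.6624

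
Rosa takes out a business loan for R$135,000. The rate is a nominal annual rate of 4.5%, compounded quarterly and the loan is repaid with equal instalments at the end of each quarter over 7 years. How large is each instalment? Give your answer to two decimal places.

R$5,647.45

With 4 periods per year: i = 0.01125, n = 28.
Annuity-PV factor = 23.904579; PMT = 135000 / 23.904579 = 5,647.4535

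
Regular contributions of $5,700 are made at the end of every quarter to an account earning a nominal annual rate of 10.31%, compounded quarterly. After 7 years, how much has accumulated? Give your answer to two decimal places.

$229,812.62

Periodic rate i = 0.1031/4 = 0.025775; n = 7 × 4 = 28 periods.
FV = PMT · [(1+i)^n − 1] / i = 5700 · 40.318004 = 229,812.6232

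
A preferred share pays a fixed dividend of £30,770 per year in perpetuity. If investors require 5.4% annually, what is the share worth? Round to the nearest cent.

PV = PMT / i = 30770 / 0.054 = 569,814.8148

£569,814.81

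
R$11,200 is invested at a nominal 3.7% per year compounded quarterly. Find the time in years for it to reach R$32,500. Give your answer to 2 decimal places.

Periodic rate i = 0.037/4 = 0.00925.
(1+i)^n = 32500/11200 = 2.90179, so n = ln 2.90179 / ln 1.00925 = 115.7023 quarters
= 115.7023/4 years

28.93 years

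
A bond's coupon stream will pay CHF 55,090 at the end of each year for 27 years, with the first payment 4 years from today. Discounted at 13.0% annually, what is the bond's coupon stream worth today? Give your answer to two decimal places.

PV at t=3 (ordinary 27-year annuity): 55090 × a(27|0.13) = 55090 × 7.408556 = 408,137.3424
Discount back 3 years: 408,137.3424 × (1+0.13)^(−3) = 408,137.3424 × 0.693050 = 282,859.6514

CHF 282,859.65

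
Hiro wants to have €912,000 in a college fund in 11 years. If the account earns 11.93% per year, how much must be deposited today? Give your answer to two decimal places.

Discount factor = (1+0.1193)^(−11) = 0.289460; PV = 912,000 × 0.289460 = 263,987.4597

€263,987.46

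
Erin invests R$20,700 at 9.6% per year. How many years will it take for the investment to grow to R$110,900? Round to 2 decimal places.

(1+i)^n = 110900/20700 = 5.35749, so n = ln 5.35749 / ln 1.096 = 18.3108 years

18.31 years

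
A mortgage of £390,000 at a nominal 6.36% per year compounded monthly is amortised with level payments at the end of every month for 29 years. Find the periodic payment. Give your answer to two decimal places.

£2,457.47

With 12 periods per year: i = 0.0053, n = 348.
PMT = 390000 / ( [1 − (1+0.0053)^(−348)] / 0.0053 ) = 390000 / 158.699592 = 2,457.4732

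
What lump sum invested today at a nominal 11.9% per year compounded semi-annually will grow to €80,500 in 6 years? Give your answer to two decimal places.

i = 0.119/2 = 0.0595 per half-year; n = 6·2 = 12.
Discount factor = (1+0.0595)^(−12) = 0.499791; PV = 80,500 × 0.499791 = 40,233.1788

€40,233.18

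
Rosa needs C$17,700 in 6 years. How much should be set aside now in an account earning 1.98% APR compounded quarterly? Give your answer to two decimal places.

C$15,721.95

i = 0.0198/4 = 0.00495 per quarter; n = 6·4 = 24.
Discount factor = (1+0.00495)^(−24) = 0.888246; PV = 17,700 × 0.888246 = 15,721.9481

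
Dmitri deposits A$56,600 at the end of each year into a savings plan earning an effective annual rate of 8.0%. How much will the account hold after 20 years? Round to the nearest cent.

A$2,590,127.18

Accumulation factor s(20|0.08) = 45.761964; FV = 56600 × 45.761964 = 2,590,127.1793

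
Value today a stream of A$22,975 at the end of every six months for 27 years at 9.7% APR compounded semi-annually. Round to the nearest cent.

A$436,998.47

With 2 periods per year: i = 0.0485, n = 54.
Annuity factor a(54|0.0485) = 19.020608; PV = 22975 × 19.020608 = 436,998.4731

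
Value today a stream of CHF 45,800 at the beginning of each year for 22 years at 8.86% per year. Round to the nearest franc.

CHF 475,795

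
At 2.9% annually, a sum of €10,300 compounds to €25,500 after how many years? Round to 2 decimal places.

n = ln(25500/10300) / ln(1+0.029) = ln(2.47573) / 0.028587 = 31.7109 years

31.71 years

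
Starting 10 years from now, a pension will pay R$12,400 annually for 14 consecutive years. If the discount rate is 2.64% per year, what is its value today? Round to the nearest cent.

PV at t=9 (ordinary 14-year annuity): 12400 × a(14|0.0264) = 12400 × 11.578345 = 143,571.4748
Discount back 9 years: 143,571.4748 × (1+0.0264)^(−9) = 143,571.4748 × 0.790952 = 113,558.1664

R$113,558.17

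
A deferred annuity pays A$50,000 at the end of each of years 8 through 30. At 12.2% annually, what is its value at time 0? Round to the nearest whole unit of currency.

Value one period before first payment (t=7): 50000 × [1 − (1+0.122)^(−23)] / 0.122 = 50000 × 7.616218 = 380,810.9161
PV₀ = 380,810.9161 / (1+0.122)^7 = 380,810.9161 / 2.238463 = 170,121.5734

A$170,122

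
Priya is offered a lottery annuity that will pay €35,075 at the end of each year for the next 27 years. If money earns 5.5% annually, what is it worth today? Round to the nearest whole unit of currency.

PV = PMT · [1 − (1+i)^(−n)] / i = 35075 · 13.898100 = 487,475.8545

€487,476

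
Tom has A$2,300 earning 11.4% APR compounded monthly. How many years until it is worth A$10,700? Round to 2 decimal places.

13.55 years

Periodic rate i = 0.114/12 = 0.0095.
(1+i)^n = 10700/2300 = 4.65217, so n = ln 4.65217 / ln 1.0095 = 162.5922 months
= 162.5922/12 years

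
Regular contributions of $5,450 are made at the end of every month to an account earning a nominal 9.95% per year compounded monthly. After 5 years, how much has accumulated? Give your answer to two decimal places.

$421,474.82

With 12 periods per year: i = 0.00829167, n = 60.
Accumulation factor s(60|0.00829167) = 77.334829; FV = 5450 × 77.334829 = 421,474.8189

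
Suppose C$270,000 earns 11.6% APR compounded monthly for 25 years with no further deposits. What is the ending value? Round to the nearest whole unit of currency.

With 12 periods per year: i = 0.00966667, n = 300.
FV = 270,000 × (1 + 0.00966667)^300 = 4,839,152.9405

C$4,839,153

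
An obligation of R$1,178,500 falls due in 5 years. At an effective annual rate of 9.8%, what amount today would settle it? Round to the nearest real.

PV = FV·(1+i)^(−n) = 1,178,500 × 0.626597 = 738,444.5444

R$738,445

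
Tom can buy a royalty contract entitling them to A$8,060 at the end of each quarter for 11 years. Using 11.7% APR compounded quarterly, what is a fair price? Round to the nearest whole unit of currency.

A$198,058

With 4 periods per year: i = 0.02925, n = 44.
PV = PMT · [1 − (1+i)^(−n)] / i = 8060 · 24.572894 = 198,057.5293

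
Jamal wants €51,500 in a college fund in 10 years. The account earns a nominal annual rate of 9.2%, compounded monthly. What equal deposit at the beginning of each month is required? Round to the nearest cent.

Periodic rate i = 0.092/12 = 0.00766667; n = 10 × 12 = 120 periods.
PMT = 51500 / ( [(1+0.00766667)^120 − 1] / 0.00766667 × (1+i) ) = 51500 / 197.218070 = 261.1323

€261.13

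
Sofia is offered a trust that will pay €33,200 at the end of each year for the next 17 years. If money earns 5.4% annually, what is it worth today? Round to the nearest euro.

PV = 33200 × [1 − (1+0.054)^(−17)] / 0.054 = 33200 × 10.944683 = 363,363.4837

€363,363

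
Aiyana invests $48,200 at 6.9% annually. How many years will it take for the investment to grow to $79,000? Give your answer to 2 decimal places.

(1+i)^n = 79000/48200 = 1.63900, so n = ln 1.63900 / ln 1.069 = 7.4050 years

7.41 years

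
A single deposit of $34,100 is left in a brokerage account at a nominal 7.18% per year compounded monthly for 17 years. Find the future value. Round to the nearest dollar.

Periodic rate i = 0.0718/12 = 0.00598333; n = 17 × 12 = 204 periods.
34,100 × (1+0.00598333)^204 = 34,100 × 3.376916 = 115,152.8362

$115,153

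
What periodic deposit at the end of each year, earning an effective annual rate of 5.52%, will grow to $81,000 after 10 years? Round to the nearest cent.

$6,285.20

FV-annuity factor = 12.887417; PMT = 81000 / 12.887417 = 6,285.2006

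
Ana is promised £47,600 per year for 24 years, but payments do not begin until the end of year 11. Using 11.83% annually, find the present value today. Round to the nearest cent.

Value one period before first payment (t=10): 47600 × [1 − (1+0.1183)^(−24)] / 0.1183 = 47600 × 7.875501 = 374,873.8463
PV₀ = 374,873.8463 / (1+0.1183)^10 = 374,873.8463 / 3.059027 = 122,546.7768

£122,546.78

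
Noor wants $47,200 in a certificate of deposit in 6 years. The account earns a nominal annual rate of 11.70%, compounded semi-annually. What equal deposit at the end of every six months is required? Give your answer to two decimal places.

With 2 periods per year: i = 0.0585, n = 12.
FV-annuity factor = 16.722937; PMT = 47200 / 16.722937 = 2,822.4708

$2,822.47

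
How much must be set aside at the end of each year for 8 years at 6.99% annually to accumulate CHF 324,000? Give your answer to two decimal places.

CHF 31,590.93

FV-annuity factor = 10.256108; PMT = 324000 / 10.256108 = 31,590.9299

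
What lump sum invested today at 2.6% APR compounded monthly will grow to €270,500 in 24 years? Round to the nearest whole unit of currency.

€145,031

With 12 periods per year: i = 0.00216667, n = 288.
Discount factor = (1+0.00216667)^(−288) = 0.536159; PV = 270,500 × 0.536159 = 145,030.9435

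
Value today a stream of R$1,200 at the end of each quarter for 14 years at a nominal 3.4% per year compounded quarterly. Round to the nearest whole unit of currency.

Periodic rate i = 0.034/4 = 0.0085; n = 14 × 4 = 56 periods.
Annuity factor a(56|0.0085) = 44.410061; PV = 1200 × 44.410061 = 53,292.0735

R$53,292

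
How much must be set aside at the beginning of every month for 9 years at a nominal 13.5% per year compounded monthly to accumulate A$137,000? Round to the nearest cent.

A$649.24

i = 0.135/12 = 0.01125 per month; n = 9·12 = 108.
PMT = 137000 / ( [(1+0.01125)^108 − 1] / 0.01125 × (1+i) ) = 137000 / 211.014966 = 649.2431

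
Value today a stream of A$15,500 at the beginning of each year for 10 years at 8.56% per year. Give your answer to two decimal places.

PV = 15500 × [1 − (1+0.0856)^(−10)] / 0.0856 × (1+i) = 15500 × 7.103996 = 110,111.9413
Payments are at the start of each period, so multiply by (1+i).

A$110,111.94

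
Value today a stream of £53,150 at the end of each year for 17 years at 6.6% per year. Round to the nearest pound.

Annuity factor a(17|0.066) = 10.039601; PV = 53150 × 10.039601 = 533,604.7725

£533,605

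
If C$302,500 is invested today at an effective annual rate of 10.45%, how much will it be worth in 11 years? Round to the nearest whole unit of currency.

C$902,710

302,500 × (1+0.1045)^11 = 302,500 × 2.984166 = 902,710.0993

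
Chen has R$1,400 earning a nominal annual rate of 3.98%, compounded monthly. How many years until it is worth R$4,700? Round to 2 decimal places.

30.48 years

Periodic rate i = 0.0398/12 = 0.00331667.
(1+i)^n = 4700/1400 = 3.35714, so n = ln 3.35714 / ln 1.00332 = 365.7581 months
= 365.7581/12 years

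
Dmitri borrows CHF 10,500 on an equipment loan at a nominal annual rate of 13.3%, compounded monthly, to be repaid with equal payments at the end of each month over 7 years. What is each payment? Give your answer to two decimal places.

CHF 192.73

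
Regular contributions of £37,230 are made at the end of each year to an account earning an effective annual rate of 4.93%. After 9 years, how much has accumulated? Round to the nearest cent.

£409,337.45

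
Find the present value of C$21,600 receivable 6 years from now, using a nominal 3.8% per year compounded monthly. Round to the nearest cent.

Periodic rate i = 0.038/12 = 0.00316667; n = 6 × 12 = 72 periods.
PV = FV·(1+i)^(−n) = 21,600 × 0.796411 = 17,202.4799

C$17,202.48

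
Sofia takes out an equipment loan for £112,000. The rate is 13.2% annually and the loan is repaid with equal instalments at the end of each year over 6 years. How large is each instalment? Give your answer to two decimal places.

£28,173.38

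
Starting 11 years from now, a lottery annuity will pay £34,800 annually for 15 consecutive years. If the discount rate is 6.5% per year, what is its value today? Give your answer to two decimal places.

£174,314.82

PV at t=10 (ordinary 15-year annuity): 34800 × a(15|0.065) = 34800 × 9.402669 = 327,212.8761
PV₀ = 327,212.8761 / (1+0.065)^10 = 327,212.8761 / 1.877137 = 174,314.8183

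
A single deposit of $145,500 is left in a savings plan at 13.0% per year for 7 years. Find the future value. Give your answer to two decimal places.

FV = 145,500 × (1 + 0.13)^7 = 342,304.0974

$342,304.10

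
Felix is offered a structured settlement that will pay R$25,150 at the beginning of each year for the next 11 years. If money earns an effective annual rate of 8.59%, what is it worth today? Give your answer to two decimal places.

PV = PMT · [1 − (1+i)^(−n)] / i × (1+i) = 25150 · 7.535118 = 189,508.2158
(annuity-due: payments at period start, so ×(1+i).)

R$189,508.22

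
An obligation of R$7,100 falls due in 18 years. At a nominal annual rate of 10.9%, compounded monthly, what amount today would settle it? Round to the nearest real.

Periodic rate i = 0.109/12 = 0.00908333; n = 18 × 12 = 216 periods.
PV = FV·(1+i)^(−n) = 7,100 × 0.141828 = 1,006.9762

R$1,007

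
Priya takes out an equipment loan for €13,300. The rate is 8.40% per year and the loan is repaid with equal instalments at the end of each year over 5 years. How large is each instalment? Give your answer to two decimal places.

€3,366.26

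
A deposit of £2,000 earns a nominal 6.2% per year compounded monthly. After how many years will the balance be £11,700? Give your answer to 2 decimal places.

28.56 years

Periodic rate i = 0.062/12 = 0.00516667.
n = ln(11700/2000) / ln(1+0.00516667) = ln(5.85000) / 0.005153 = 342.7744 months
= 342.7744/12 years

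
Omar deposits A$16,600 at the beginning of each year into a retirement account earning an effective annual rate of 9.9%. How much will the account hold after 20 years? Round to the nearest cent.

FV = PMT · [(1+i)^n − 1] / i × (1+i) = 16600 · 62.234843 = 1,033,098.3879
(Beginning-of-period payments → annuity-due factor ×(1+i).)

A$1,033,098.39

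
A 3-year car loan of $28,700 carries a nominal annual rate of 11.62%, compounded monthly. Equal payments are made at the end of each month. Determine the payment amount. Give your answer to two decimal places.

$948.05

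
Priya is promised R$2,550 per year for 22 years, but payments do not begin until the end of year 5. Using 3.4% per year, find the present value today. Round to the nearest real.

Value one period before first payment (t=4): 2550 × [1 − (1+0.034)^(−22)] / 0.034 = 2550 × 15.316630 = 39,057.4065
PV₀ = 39,057.4065 / (1+0.034)^4 = 39,057.4065 / 1.143095 = 34,168.1329

R$34,168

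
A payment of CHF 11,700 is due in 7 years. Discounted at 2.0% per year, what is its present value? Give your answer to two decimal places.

CHF 10,185.55

Discount factor = (1+0.02)^(−7) = 0.870560; PV = 11,700 × 0.870560 = 10,185.5541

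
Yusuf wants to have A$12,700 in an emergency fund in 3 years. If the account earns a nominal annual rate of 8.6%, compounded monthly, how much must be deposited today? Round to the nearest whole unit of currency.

i = 0.086/12 = 0.00716667 per month; n = 3·12 = 36.
PV = FV·(1+i)^(−n) = 12,700 × 0.773306 = 9,820.9917

A$9,821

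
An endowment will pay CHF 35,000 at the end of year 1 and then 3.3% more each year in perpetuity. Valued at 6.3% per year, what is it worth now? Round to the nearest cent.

CHF 1,166,666.67

PV = D₁/(r − g) = 35000/(0.063 − 0.033) = 1,166,666.6667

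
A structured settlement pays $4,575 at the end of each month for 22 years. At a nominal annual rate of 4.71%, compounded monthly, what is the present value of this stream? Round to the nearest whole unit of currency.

$751,208

Periodic rate i = 0.0471/12 = 0.003925; n = 22 × 12 = 264 periods.
PV = PMT · [1 − (1+i)^(−n)] / i = 4575 · 164.198544 = 751,208.3392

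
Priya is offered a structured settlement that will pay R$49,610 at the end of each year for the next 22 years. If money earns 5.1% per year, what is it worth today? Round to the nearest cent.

PV = 49610 × [1 − (1+0.051)^(−22)] / 0.051 = 49610 × 13.043820 = 647,103.9341

R$647,103.93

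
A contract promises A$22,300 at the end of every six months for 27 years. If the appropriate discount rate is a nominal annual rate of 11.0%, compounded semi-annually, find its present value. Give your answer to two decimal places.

A$382,947.97

i = 0.11/2 = 0.055 per half-year; n = 27·2 = 54.
PV = PMT · [1 − (1+i)^(−n)] / i = 22300 · 17.172555 = 382,947.9734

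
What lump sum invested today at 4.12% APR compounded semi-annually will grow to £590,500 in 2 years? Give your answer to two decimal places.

£544,249.01

i = 0.0412/2 = 0.0206 per half-year; n = 2·2 = 4.
Discount factor = (1+0.0206)^(−4) = 0.921675; PV = 590,500 × 0.921675 = 544,249.0078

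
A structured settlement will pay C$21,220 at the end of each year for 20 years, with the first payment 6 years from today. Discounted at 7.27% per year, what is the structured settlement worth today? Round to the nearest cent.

PV at t=5 (ordinary 20-year annuity): 21220 × a(20|0.0727) = 21220 × 10.375288 = 220,163.6185
PV₀ = 220,163.6185 / (1+0.0727)^5 = 220,163.6185 / 1.420337 = 155,008.0138

C$155,008.01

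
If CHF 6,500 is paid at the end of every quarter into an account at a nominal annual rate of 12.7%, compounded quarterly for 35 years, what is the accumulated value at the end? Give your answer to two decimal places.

CHF 16,073,104.67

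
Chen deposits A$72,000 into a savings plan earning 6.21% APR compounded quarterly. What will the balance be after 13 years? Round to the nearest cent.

A$160,414.90

i = 0.0621/4 = 0.015525 per quarter; n = 13·4 = 52.
72,000 × (1+0.015525)^52 = 72,000 × 2.227985 = 160,414.8973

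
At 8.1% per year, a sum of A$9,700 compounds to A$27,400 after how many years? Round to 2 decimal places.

13.33 years

n = ln(27400/9700) / ln(1+0.081) = ln(2.82474) / 0.077887 = 13.3324 years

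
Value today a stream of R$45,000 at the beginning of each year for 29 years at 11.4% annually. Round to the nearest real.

PV = 45000 × [1 − (1+0.114)^(−29)] / 0.114 × (1+i) = 45000 × 9.345046 = 420,527.0653
(Beginning-of-period payments → annuity-due factor ×(1+i).)

R$420,527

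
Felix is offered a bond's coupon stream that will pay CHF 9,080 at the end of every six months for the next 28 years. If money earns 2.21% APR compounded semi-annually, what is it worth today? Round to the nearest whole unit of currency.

i = 0.0221/2 = 0.01105 per half-year; n = 28·2 = 56.
PV = 9080 × [1 − (1+0.01105)^(−56)] / 0.01105 = 9080 × 41.590825 = 377,644.6934

CHF 377,645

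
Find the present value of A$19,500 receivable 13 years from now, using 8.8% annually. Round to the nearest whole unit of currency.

PV = 19,500 / (1 + 0.088)^13 = 19,500 / 2.993475 = 6,514.1683

A$6,514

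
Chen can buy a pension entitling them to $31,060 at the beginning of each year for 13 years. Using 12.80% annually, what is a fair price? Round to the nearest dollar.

$216,531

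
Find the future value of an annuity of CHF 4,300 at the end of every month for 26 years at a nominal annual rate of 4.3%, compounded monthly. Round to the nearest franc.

CHF 2,463,149

With 12 periods per year: i = 0.00358333, n = 312.
FV = PMT · [(1+i)^n − 1] / i = 4300 · 572.825422 = 2,463,149.3142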